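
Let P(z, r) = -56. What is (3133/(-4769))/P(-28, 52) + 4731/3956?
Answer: 318968483/264126296 ≈ 1.2076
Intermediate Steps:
(3133/(-4769))/P(-28, 52) + 4731/3956 = (3133/(-4769))/(-56) + 4731/3956 = (3133*(-1/4769))*(-1/56) + 4731*(1/3956) = -3133/4769*(-1/56) + 4731/3956 = 3133/267064 + 4731/3956 = 318968483/264126296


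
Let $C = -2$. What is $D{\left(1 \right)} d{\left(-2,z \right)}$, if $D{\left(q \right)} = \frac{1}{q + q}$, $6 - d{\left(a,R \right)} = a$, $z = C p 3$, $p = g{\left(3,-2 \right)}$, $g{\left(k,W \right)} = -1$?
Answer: $4$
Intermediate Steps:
$p = -1$
$z = 6$ ($z = \left(-2\right) \left(-1\right) 3 = 2 \cdot 3 = 6$)
$d{\left(a,R \right)} = 6 - a$
$D{\left(q \right)} = \frac{1}{2 q}$
$D{\left(1 \right)} d{\left(-2,z \right)} = \frac{1}{2 \cdot 1} \left(6 - -2\right) = \frac{1}{2} \cdot 1 \left(6 + 2\right) = \frac{1}{2} \cdot 8 = 4$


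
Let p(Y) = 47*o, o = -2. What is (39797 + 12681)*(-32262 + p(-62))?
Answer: -1697978168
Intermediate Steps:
p(Y) = -94 (p(Y) = 47*(-2) = -94)
(39797 + 12681)*(-32262 + p(-62)) = (39797 + 12681)*(-32262 - 94) = 52478*(-32356) = -1697978168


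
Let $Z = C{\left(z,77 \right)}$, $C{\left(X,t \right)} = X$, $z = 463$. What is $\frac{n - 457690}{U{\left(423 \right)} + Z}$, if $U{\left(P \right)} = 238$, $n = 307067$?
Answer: $- \frac{150623}{701} \approx -214.87$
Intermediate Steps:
$Z = 463$
$\frac{n - 457690}{U{\left(423 \right)} + Z} = \frac{307067 - 457690}{238 + 463} = - \frac{150623}{701}$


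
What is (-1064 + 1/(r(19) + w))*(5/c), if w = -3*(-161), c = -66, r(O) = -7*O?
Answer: 124133/1540 ≈ 80.606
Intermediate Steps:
w = 483
(-1064 + 1/(r(19) + w))*(5/c) = (-1064 + 1/(-7*19 + 483))*(5/(-66)) = (-1064 + 1/(-133 + 483))*(5*(-1/66)) = (-1064 + 1/350)*(-5/66) = -372399/350*(-5/66) = 124133/1540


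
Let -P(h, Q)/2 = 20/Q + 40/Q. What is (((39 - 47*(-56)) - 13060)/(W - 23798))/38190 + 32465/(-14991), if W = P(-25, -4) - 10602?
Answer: -747598041193/345211248900 ≈ -2.1656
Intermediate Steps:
P(h, Q) = -120/Q (P(h, Q) = -2*(20/Q + 40/Q) = -120/Q)
W = -10572 (W = -120/(-4) - 10602 = -120*(-1/4) - 10602 = 30 - 10602 = -10572)
(((39 - 47*(-56)) - 13060)/(W - 23798))/38190 + 32465/(-14991) = (((39 - 47*(-56)) - 13060)/(-10572 - 23798))/38190 + 32465/(-14991) = (((39 + 2632) - 13060)/(-34370))*(1/38190) + 32465*(-1/14991) = ((2671 - 13060)*(-1/34370))*(1/38190) - 32465/14991 = -10389*(-1/34370)*(1/38190) - 32465/14991 = (10389/34370)*(1/38190) - 32465/14991 = 3463/437530100 - 32465/14991 = -747598041193/345211248900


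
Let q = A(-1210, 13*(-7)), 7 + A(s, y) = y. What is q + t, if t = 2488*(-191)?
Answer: -475306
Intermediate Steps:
A(s, y) = -7 + y
q = -98 (q = -7 + 13*(-7) = -7 - 91 = -98)
t = -475208
q + t = -98 - 475208 = -475306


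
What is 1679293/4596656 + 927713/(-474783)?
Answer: -3467077759309/2182414125648 ≈ -1.5886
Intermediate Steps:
1679293/4596656 + 927713/(-474783) = 1679293*(1/4596656) + 927713*(-1/474783) = 1679293/4596656 - 927713/474783 = -3467077759309/2182414125648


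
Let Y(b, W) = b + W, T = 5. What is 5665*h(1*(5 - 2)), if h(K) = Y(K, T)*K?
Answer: 135960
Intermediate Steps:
Y(b, W) = W + b
h(K) = K*(5 + K) (h(K) = (5 + K)*K = K*(5 + K))
5665*h(1*(5 - 2)) = 5665*((1*(5 - 2))*(5 + 1*(5 - 2))) = 5665*((1*3)*(5 + 1*3)) = 5665*(3*(5 + 3)) = 5665*(3*8) = 5665*24 = 135960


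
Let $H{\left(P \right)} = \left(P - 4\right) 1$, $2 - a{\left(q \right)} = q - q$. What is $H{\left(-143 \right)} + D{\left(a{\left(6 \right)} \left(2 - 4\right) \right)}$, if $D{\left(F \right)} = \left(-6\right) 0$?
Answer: $-147$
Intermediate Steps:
$a{\left(q \right)} = 2$ ($a{\left(q \right)} = 2 - \left(q - q\right) = 2 - 0 = 2 + 0 = 2$)
$D{\left(F \right)} = 0$
$H{\left(P \right)} = -4 + P$ ($H{\left(P \right)} = \left(-4 + P\right) 1 = -4 + P$)
$H{\left(-143 \right)} + D{\left(a{\left(6 \right)} \left(2 - 4\right) \right)} = \left(-4 - 143\right) + 0 = -147 + 0 = -147$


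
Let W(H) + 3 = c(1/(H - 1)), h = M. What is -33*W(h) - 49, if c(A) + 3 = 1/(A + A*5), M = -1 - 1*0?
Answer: 160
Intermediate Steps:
M = -1 (M = -1 + 0 = -1)
h = -1
c(A) = -3 + 1/(6*A) (c(A) = -3 + 1/(A + A*5) = -3 + 1/(A + 5*A) = -3 + 1/(6*A))
W(H) = -37/6 + H/6 (W(H) = -3 + (-3 + 1/(6*(1/(H - 1)))) = -3 + (-3 + 1/(6*(1/(-1 + H)))) = -3 + (-3 + (-1 + H)/6) = -3 + (-3 + (-⅙ + H/6)) = -3 + (-19/6 + H/6) = -37/6 + H/6)
-33*W(h) - 49 = -33*(-37/6 + (⅙)*(-1)) - 49 = -33*(-37/6 - ⅙) - 49 = -33*(-19/3) - 49 = 209 - 49 = 160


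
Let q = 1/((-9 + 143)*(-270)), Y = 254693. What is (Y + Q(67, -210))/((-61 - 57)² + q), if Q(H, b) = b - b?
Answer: 9214792740/503770319 ≈ 18.292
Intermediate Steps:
Q(H, b) = 0
q = -1/36180 (q = 1/(134*(-270)) = 1/(-36180) = -1/36180 ≈ -2.7640e-5)
(Y + Q(67, -210))/((-61 - 57)² + q) = (254693 + 0)/((-61 - 57)² - 1/36180) = 254693/((-118)² - 1/36180) = 254693/(13924 - 1/36180) = 254693/(503770319/36180) = 254693*(36180/503770319) = 9214792740/503770319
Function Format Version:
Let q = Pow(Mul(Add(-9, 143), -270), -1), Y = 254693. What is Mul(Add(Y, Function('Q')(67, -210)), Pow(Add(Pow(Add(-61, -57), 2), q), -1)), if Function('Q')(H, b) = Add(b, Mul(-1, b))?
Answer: Rational(9214792740, 503770319) ≈ 18.292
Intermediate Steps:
Function('Q')(H, b) = 0
q = Rational(-1, 36180) (q = Pow(Mul(134, -270), -1) = Pow(-36180, -1) = Rational(-1, 36180) ≈ -2.7640e-5)
Mul(Add(Y, Function('Q')(67, -210)), Pow(Add(Pow(Add(-61, -57), 2), q), -1)) = Mul(Add(254693, 0), Pow(Add(Pow(Add(-61, -57), 2), Rational(-1, 36180)), -1)) = Mul(254693, Pow(Add(Pow(-118, 2), Rational(-1, 36180)), -1)) = Mul(254693, Pow(Add(13924, Rational(-1, 36180)), -1)) = Mul(254693, Pow(Rational(503770319, 36180), -1)) = Mul(254693, Rational(36180, 503770319)) = Rational(9214792740, 503770319)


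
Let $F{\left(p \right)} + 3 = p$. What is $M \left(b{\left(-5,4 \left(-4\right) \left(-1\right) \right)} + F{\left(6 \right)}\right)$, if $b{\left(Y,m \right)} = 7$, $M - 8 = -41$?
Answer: $-330$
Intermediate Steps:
$M = -33$ ($M = 8 - 41 = -33$)
$F{\left(p \right)} = -3 + p$
$M \left(b{\left(-5,4 \left(-4\right) \left(-1\right) \right)} + F{\left(6 \right)}\right) = - 33 \left(7 + \left(-3 + 6\right)\right) = - 33 \left(7 + 3\right) = \left(-33\right) 10 = -330$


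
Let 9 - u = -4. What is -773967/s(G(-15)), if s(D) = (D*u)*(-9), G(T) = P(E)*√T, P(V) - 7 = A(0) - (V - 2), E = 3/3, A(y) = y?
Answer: -257989*I*√15/4680 ≈ -213.5*I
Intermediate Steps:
u = 13 (u = 9 - 1*(-4) = 9 + 4 = 13)
E = 1 (E = 3*(⅓) = 1)
P(V) = 9 - V (P(V) = 7 + (0 - (V - 2)) = 7 + (0 - (-2 + V)) = 7 + (0 + (2 - V)) = 7 + (2 - V) = 9 - V)
G(T) = 8*√T (G(T) = (9 - 1*1)*√T = (9 - 1)*√T = 8*√T)
s(D) = -117*D (s(D) = (D*13)*(-9) = (13*D)*(-9) = -117*D)
-773967/s(G(-15)) = -773967*I*√15/14040 = -257989*I*√15/4680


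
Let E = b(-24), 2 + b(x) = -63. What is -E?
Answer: 65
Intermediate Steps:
b(x) = -65 (b(x) = -2 - 63 = -65)
E = -65
-E = -1*(-65) = 65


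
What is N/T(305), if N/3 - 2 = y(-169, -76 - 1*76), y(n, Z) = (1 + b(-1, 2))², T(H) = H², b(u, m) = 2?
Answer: 33/93025 ≈ 0.00035474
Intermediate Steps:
y(n, Z) = 9 (y(n, Z) = (1 + 2)² = 3² = 9)
N = 33 (N = 6 + 3*9 = 6 + 27 = 33)
N/T(305) = 33/(305²) = 33/93025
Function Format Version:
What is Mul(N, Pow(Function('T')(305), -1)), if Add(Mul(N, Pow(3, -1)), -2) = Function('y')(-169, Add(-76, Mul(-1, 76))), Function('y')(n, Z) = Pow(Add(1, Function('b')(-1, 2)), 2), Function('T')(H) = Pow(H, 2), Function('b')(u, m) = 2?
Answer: Rational(33, 93025) ≈ 0.00035474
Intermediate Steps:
Function('y')(n, Z) = 9 (Function('y')(n, Z) = Pow(Add(1, 2), 2) = Pow(3, 2) = 9)
N = 33 (N = Add(6, Mul(3, 9)) = Add(6, 27) = 33)
Mul(N, Pow(Function('T')(305), -1)) = Mul(33, Pow(Pow(305, 2), -1)) = Mul(33, Pow(93025, -1)) = Mul(33, Rational(1, 93025)) = Rational(33, 93025)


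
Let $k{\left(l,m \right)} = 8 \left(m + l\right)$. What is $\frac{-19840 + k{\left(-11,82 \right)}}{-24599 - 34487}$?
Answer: $\frac{9636}{29543} \approx 0.32617$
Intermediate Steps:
$k{\left(l,m \right)} = 8 l + 8 m$ ($k{\left(l,m \right)} = 8 \left(l + m\right) = 8 l + 8 m$)
$\frac{-19840 + k{\left(-11,82 \right)}}{-24599 - 34487} = \frac{-19840 + \left(8 \left(-11\right) + 8 \cdot 82\right)}{-24599 - 34487} = \frac{-19840 + \left(-88 + 656\right)}{-59086} = \left(-19840 + 568\right) \left(- \frac{1}{59086}\right) = \left(-19272\right) \left(- \frac{1}{59086}\right) = \frac{9636}{29543}$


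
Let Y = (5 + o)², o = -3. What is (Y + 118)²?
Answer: 14884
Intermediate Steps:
Y = 4 (Y = (5 - 3)² = 2² = 4)
(Y + 118)² = (4 + 118)² = 122² = 14884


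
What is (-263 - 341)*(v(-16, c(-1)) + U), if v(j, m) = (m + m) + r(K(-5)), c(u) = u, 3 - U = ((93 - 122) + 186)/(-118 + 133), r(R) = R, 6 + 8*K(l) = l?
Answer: 196451/30 ≈ 6548.4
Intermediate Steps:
K(l) = -¾ + l/8
U = -112/15 (U = 3 - ((93 - 122) + 186)/(-118 + 133) = 3 - (-29 + 186)/15 = 3 - 157/15 = -112/15 ≈ -7.4667)
v(j, m) = -11/8 + 2*m (v(j, m) = (m + m) + (-¾ + (⅛)*(-5)) = 2*m + (-¾ - 5/8) = 2*m - 11/8 = -11/8 + 2*m)
(-263 - 341)*(v(-16, c(-1)) + U) = (-263 - 341)*((-11/8 + 2*(-1)) - 112/15) = -604*((-11/8 - 2) - 112/15) = -604*(-27/8 - 112/15) = -604*(-1301/120) = 196451/30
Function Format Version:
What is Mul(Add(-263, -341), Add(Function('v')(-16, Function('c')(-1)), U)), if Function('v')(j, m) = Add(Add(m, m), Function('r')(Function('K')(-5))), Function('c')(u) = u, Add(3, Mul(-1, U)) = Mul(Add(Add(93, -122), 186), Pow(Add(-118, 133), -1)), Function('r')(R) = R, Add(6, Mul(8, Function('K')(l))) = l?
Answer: Rational(196451, 30) ≈ 6548.4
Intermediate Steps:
Function('K')(l) = Add(Rational(-3, 4), Mul(Rational(1, 8), l))
U = Rational(-112, 15) (U = Add(3, Mul(-1, Mul(Add(Add(93, -122), 186), Pow(Add(-118, 133), -1)))) = Add(3, Mul(-1, Mul(Add(-29, 186), Pow(15, -1)))) = Add(3, Mul(-1, Mul(157, Rational(1, 15)))) = Add(3, Mul(-1, Rational(157, 15))) = Add(3, Rational(-157, 15)) = Rational(-112, 15) ≈ -7.4667)
Function('v')(j, m) = Add(Rational(-11, 8), Mul(2, m)) (Function('v')(j, m) = Add(Add(m, m), Add(Rational(-3, 4), Mul(Rational(1, 8), -5))) = Add(Mul(2, m), Add(Rational(-3, 4), Rational(-5, 8))) = Add(Mul(2, m), Rational(-11, 8)) = Add(Rational(-11, 8), Mul(2, m)))
Mul(Add(-263, -341), Add(Function('v')(-16, Function('c')(-1)), U)) = Mul(Add(-263, -341), Add(Add(Rational(-11, 8), Mul(2, -1)), Rational(-112, 15))) = Mul(-604, Add(Add(Rational(-11, 8), -2), Rational(-112, 15))) = Mul(-604, Add(Rational(-27, 8), Rational(-112, 15))) = Mul(-604, Rational(-1301, 120)) = Rational(196451, 30)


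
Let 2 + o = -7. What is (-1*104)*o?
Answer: 936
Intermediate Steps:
o = -9 (o = -2 - 7 = -9)
(-1*104)*o = -1*104*(-9) = -104*(-9) = 936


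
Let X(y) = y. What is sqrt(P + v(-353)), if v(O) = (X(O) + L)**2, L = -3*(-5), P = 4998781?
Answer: 5*sqrt(204521) ≈ 2261.2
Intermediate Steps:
L = 15
v(O) = (15 + O)**2 (v(O) = (O + 15)**2 = (15 + O)**2)
sqrt(P + v(-353)) = sqrt(4998781 + (15 - 353)**2) = sqrt(4998781 + (-338)**2) = sqrt(4998781 + 114244) = sqrt(5113025) = 5*sqrt(204521)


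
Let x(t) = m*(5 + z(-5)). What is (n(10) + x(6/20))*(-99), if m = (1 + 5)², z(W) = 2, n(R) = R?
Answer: -25938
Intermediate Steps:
m = 36 (m = 6² = 36)
x(t) = 252 (x(t) = 36*(5 + 2) = 36*7 = 252)
(n(10) + x(6/20))*(-99) = (10 + 252)*(-99) = 262*(-99) = -25938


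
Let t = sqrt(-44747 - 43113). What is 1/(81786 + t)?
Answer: 40893/3344518828 - I*sqrt(21965)/3344518828 ≈ 1.2227e-5 - 4.4313e-8*I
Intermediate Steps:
t = 2*I*sqrt(21965) (t = sqrt(-87860) = 2*I*sqrt(21965) ≈ 296.41*I)
1/(81786 + t) = 1/(81786 + 2*I*sqrt(21965))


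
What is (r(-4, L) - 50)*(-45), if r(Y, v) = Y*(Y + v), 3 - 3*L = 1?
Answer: 1650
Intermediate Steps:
L = ⅔ (L = 1 - ⅓*1 = 1 - ⅓ = ⅔ ≈ 0.66667)
(r(-4, L) - 50)*(-45) = (-4*(-4 + ⅔) - 50)*(-45) = (-4*(-10/3) - 50)*(-45) = (40/3 - 50)*(-45) = -110/3*(-45) = 1650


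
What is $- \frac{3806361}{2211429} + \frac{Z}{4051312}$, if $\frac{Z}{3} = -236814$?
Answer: $- \frac{2831974672875}{1493198140808} \approx -1.8966$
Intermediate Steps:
$Z = -710442$ ($Z = 3 \left(-236814\right) = -710442$)
$- \frac{3806361}{2211429} + \frac{Z}{4051312} = - \frac{3806361}{2211429} - \frac{710442}{4051312} = \left(-3806361\right) \frac{1}{2211429} - \frac{355221}{2025656} = - \frac{1268787}{737143} - \frac{355221}{2025656} = - \frac{2831974672875}{1493198140808}$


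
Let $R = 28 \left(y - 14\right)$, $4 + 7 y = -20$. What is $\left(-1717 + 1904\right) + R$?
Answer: $-301$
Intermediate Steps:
$y = - \frac{24}{7}$ ($y = - \frac{4}{7} + \frac{1}{7} \left(-20\right) = - \frac{4}{7} - \frac{20}{7} = - \frac{24}{7} \approx -3.4286$)
$R = -488$ ($R = 28 \left(- \frac{24}{7} - 14\right) = 28 \left(- \frac{122}{7}\right) = -488$)
$\left(-1717 + 1904\right) + R = \left(-1717 + 1904\right) - 488 = 187 - 488 = -301$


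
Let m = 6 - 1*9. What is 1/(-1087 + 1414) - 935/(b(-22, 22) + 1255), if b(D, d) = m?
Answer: -304493/409404 ≈ -0.74375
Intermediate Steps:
m = -3 (m = 6 - 9 = -3)
b(D, d) = -3
1/(-1087 + 1414) - 935/(b(-22, 22) + 1255) = 1/(-1087 + 1414) - 935/(-3 + 1255) = 1/327 - 935/1252 = -304493/409404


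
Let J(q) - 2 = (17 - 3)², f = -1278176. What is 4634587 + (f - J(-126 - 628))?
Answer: 3356213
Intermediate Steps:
J(q) = 198 (J(q) = 2 + (17 - 3)² = 2 + 14² = 2 + 196 = 198)
4634587 + (f - J(-126 - 628)) = 4634587 + (-1278176 - 1*198) = 4634587 + (-1278176 - 198) = 4634587 - 1278374 = 3356213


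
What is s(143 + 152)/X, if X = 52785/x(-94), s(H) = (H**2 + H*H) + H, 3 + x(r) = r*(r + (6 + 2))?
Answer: 93925463/3519 ≈ 26691.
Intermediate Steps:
x(r) = -3 + r*(8 + r) (x(r) = -3 + r*(r + (6 + 2)) = -3 + r*(r + 8) = -3 + r*(8 + r))
s(H) = H + 2*H**2 (s(H) = (H**2 + H**2) + H = 2*H**2 + H = H + 2*H**2)
X = 52785/8081 (X = 52785/(-3 + (-94)**2 + 8*(-94)) = 52785/(-3 + 8836 - 752) = 52785/8081 ≈ 6.5320)
s(143 + 152)/X = ((143 + 152)*(1 + 2*(143 + 152)))/(52785/8081) = (295*(1 + 2*295))*(8081/52785) = (295*(1 + 590))*(8081/52785) = (295*591)*(8081/52785) = 174345*(8081/52785) = 93925463/3519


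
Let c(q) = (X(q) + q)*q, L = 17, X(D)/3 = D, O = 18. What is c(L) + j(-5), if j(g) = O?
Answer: 1174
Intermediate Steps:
X(D) = 3*D
j(g) = 18
c(q) = 4*q² (c(q) = (3*q + q)*q = (4*q)*q = 4*q²)
c(L) + j(-5) = 4*17² + 18 = 4*289 + 18 = 1156 + 18 = 1174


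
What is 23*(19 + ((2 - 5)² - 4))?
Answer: 552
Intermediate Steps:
23*(19 + ((2 - 5)² - 4)) = 23*(19 + ((-3)² - 4)) = 23*(19 + (9 - 4)) = 23*(19 + 5) = 23*24 = 552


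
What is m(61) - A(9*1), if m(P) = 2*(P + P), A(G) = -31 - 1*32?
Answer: 307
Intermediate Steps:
A(G) = -63 (A(G) = -31 - 32 = -63)
m(P) = 4*P (m(P) = 2*(2*P) = 4*P)
m(61) - A(9*1) = 4*61 - 1*(-63) = 244 + 63 = 307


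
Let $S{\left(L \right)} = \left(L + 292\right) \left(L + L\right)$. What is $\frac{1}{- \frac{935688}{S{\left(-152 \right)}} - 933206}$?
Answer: $- \frac{5320}{4964538959} \approx -1.0716 \cdot 10^{-6}$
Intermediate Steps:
$S{\left(L \right)} = 2 L \left(292 + L\right)$ ($S{\left(L \right)} = \left(292 + L\right) 2 L = 2 L \left(292 + L\right)$)
$\frac{1}{- \frac{935688}{S{\left(-152 \right)}} - 933206} = \frac{1}{- \frac{935688}{2 \left(-152\right) \left(292 - 152\right)} - 933206} = \frac{1}{- \frac{935688}{2 \left(-152\right) 140} - 933206} = \frac{1}{- \frac{935688}{-42560} - 933206} = \frac{1}{\left(-935688\right) \left(- \frac{1}{42560}\right) - 933206} = \frac{1}{\frac{116961}{5320} - 933206} = \frac{1}{- \frac{4964538959}{5320}} = - \frac{5320}{4964538959}$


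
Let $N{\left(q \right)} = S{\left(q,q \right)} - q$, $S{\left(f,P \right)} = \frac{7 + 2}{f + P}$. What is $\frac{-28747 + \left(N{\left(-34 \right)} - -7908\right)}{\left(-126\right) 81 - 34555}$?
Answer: $\frac{1414749}{3043748} \approx 0.4648$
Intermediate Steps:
$S{\left(f,P \right)} = \frac{9}{P + f}$
$N{\left(q \right)} = - q + \frac{9}{2 q}$ ($N{\left(q \right)} = \frac{9}{q + q} - q = \frac{9}{2 q} - q = - q + \frac{9}{2 q}$)
$\frac{-28747 + \left(N{\left(-34 \right)} - -7908\right)}{\left(-126\right) 81 - 34555} = \frac{-28747 + \left(\left(\left(-1\right) \left(-34\right) + \frac{9}{2 \left(-34\right)}\right) - -7908\right)}{\left(-126\right) 81 - 34555} = \frac{-28747 + \left(\left(34 + \frac{9}{2} \left(- \frac{1}{34}\right)\right) + 7908\right)}{-10206 - 34555} = \frac{-28747 + \left(\left(34 - \frac{9}{68}\right) + 7908\right)}{-44761} = \left(-28747 + \left(\frac{2303}{68} + 7908\right)\right) \left(- \frac{1}{44761}\right) = \left(-28747 + \frac{540047}{68}\right) \left(- \frac{1}{44761}\right) = \left(- \frac{1414749}{68}\right) \left(- \frac{1}{44761}\right) = \frac{1414749}{3043748}$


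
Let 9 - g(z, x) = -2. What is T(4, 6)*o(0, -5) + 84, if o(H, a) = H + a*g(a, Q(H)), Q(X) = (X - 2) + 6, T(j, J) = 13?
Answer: -631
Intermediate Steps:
Q(X) = 4 + X (Q(X) = (-2 + X) + 6 = 4 + X)
g(z, x) = 11 (g(z, x) = 9 - 1*(-2) = 9 + 2 = 11)
o(H, a) = H + 11*a (o(H, a) = H + a*11 = H + 11*a)
T(4, 6)*o(0, -5) + 84 = 13*(0 + 11*(-5)) + 84 = 13*(0 - 55) + 84 = 13*(-55) + 84 = -715 + 84 = -631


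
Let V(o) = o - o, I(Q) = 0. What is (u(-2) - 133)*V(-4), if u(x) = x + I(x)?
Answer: 0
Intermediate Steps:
V(o) = 0
u(x) = x (u(x) = x + 0 = x)
(u(-2) - 133)*V(-4) = (-2 - 133)*0 = -135*0 = 0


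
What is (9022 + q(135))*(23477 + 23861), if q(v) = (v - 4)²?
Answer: 1239450854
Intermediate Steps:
q(v) = (-4 + v)²
(9022 + q(135))*(23477 + 23861) = (9022 + (-4 + 135)²)*(23477 + 23861) = (9022 + 131²)*47338 = (9022 + 17161)*47338 = 26183*47338 = 1239450854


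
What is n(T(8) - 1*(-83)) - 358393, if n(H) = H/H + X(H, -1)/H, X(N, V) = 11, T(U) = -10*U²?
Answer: -199624355/557 ≈ -3.5839e+5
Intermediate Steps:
n(H) = 1 + 11/H (n(H) = H/H + 11/H = 1 + 11/H)
n(T(8) - 1*(-83)) - 358393 = (11 + (-10*8² - 1*(-83)))/(-10*8² - 1*(-83)) - 358393 = (11 + (-10*64 + 83))/(-10*64 + 83) - 358393 = (11 + (-640 + 83))/(-640 + 83) - 358393 = (11 - 557)/(-557) - 358393 = -1/557*(-546) - 358393 = 546/557 - 358393 = -199624355/557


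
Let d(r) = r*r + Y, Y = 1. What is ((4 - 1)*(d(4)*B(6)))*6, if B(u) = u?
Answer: 1836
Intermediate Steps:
d(r) = 1 + r² (d(r) = r*r + 1 = r² + 1 = 1 + r²)
((4 - 1)*(d(4)*B(6)))*6 = ((4 - 1)*((1 + 4²)*6))*6 = (3*((1 + 16)*6))*6 = (3*(17*6))*6 = (3*102)*6 = 306*6 = 1836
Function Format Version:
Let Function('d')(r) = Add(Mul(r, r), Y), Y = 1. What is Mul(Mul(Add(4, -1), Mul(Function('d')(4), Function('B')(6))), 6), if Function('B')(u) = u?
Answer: 1836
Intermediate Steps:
Function('d')(r) = Add(1, Pow(r, 2)) (Function('d')(r) = Add(Mul(r, r), 1) = Add(Pow(r, 2), 1) = Add(1, Pow(r, 2)))
Mul(Mul(Add(4, -1), Mul(Function('d')(4), Function('B')(6))), 6) = Mul(Mul(Add(4, -1), Mul(Add(1, Pow(4, 2)), 6)), 6) = Mul(Mul(3, Mul(Add(1, 16), 6)), 6) = Mul(Mul(3, Mul(17, 6)), 6) = Mul(Mul(3, 102), 6) = Mul(306, 6) = 1836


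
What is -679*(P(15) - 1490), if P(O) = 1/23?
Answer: 23268651/23 ≈ 1.0117e+6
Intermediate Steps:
P(O) = 1/23
-679*(P(15) - 1490) = -679*(1/23 - 1490) = -679*(-34269/23) = 23268651/23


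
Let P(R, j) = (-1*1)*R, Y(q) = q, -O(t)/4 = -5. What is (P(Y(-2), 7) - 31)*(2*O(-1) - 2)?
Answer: -1102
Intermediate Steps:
O(t) = 20 (O(t) = -4*(-5) = 20)
P(R, j) = -R
(P(Y(-2), 7) - 31)*(2*O(-1) - 2) = (-1*(-2) - 31)*(2*20 - 2) = (2 - 31)*(40 - 2) = -29*38 = -1102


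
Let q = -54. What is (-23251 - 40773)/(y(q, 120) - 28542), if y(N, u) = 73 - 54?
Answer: 64024/28523 ≈ 2.2446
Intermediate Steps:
y(N, u) = 19
(-23251 - 40773)/(y(q, 120) - 28542) = (-23251 - 40773)/(19 - 28542) = -64024/(-28523) = -64024*(-1/28523) = 64024/28523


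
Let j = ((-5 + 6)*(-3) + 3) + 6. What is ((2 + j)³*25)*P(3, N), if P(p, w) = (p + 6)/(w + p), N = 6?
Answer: 12800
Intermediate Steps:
P(p, w) = (6 + p)/(p + w)
j = 6 (j = (1*(-3) + 3) + 6 = (-3 + 3) + 6 = 0 + 6 = 6)
((2 + j)³*25)*P(3, N) = ((2 + 6)³*25)*((6 + 3)/(3 + 6)) = (8³*25)*(9/9) = (512*25)*((⅑)*9) = 12800*1 = 12800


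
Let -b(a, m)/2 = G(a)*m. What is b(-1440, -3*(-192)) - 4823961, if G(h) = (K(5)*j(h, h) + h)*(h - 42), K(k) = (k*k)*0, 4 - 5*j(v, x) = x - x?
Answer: -2463284121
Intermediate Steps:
j(v, x) = ⅘ (j(v, x) = ⅘ - (x - x)/5 = ⅘ - ⅕*0 = ⅘ + 0 = ⅘)
K(k) = 0 (K(k) = k²*0 = 0)
G(h) = h*(-42 + h) (G(h) = (0*(⅘) + h)*(h - 42) = (0 + h)*(-42 + h) = h*(-42 + h))
b(a, m) = -2*a*m*(-42 + a) (b(a, m) = -2*a*(-42 + a)*m = -2*a*m*(-42 + a))
b(-1440, -3*(-192)) - 4823961 = 2*(-1440)*(-3*(-192))*(42 - 1*(-1440)) - 4823961 = 2*(-1440)*576*(42 + 1440) - 4823961 = 2*(-1440)*576*1482 - 4823961 = -2458460160 - 4823961 = -2463284121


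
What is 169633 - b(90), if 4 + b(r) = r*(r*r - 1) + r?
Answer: -559363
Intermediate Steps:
b(r) = -4 + r + r*(-1 + r²) (b(r) = -4 + (r*(r*r - 1) + r) = -4 + (r*(r² - 1) + r) = -4 + (r*(-1 + r²) + r) = -4 + (r + r*(-1 + r²)) = -4 + r + r*(-1 + r²))
169633 - b(90) = 169633 - (-4 + 90³) = 169633 - (-4 + 729000) = 169633 - 1*728996 = 169633 - 728996 = -559363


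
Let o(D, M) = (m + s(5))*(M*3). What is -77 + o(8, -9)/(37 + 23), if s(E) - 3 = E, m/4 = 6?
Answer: -457/5 ≈ -91.400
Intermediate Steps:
m = 24 (m = 4*6 = 24)
s(E) = 3 + E
o(D, M) = 96*M (o(D, M) = (24 + (3 + 5))*(M*3) = (24 + 8)*(3*M) = 32*(3*M) = 96*M)
-77 + o(8, -9)/(37 + 23) = -77 + (96*(-9))/(37 + 23) = -77 - 864/60 = -77 - 864*1/60 = -77 - 72/5 = -457/5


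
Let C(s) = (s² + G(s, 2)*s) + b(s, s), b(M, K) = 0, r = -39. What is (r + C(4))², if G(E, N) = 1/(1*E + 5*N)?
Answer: 25281/49 ≈ 515.94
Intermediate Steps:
G(E, N) = 1/(E + 5*N)
C(s) = s² + s/(10 + s) (C(s) = (s² + s/(s + 5*2)) + 0 = (s² + s/(s + 10)) + 0 = (s² + s/(10 + s)) + 0 = s² + s/(10 + s))
(r + C(4))² = (-39 + 4*(1 + 4*(10 + 4))/(10 + 4))² = (-39 + 4*(1 + 4*14)/14)² = (-39 + 4*(1/14)*(1 + 56))² = (-39 + 4*(1/14)*57)² = (-39 + 114/7)² = (-159/7)² = 25281/49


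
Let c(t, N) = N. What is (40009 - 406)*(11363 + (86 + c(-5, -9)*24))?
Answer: 444860499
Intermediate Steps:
(40009 - 406)*(11363 + (86 + c(-5, -9)*24)) = (40009 - 406)*(11363 + (86 - 9*24)) = 39603*(11363 + (86 - 216)) = 39603*(11363 - 130) = 39603*11233 = 444860499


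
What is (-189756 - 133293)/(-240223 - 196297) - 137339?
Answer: -59950897231/436520 ≈ -1.3734e+5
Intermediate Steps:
(-189756 - 133293)/(-240223 - 196297) - 137339 = -323049/(-436520) - 137339 = -323049*(-1/436520) - 137339 = 323049/436520 - 137339 = -59950897231/436520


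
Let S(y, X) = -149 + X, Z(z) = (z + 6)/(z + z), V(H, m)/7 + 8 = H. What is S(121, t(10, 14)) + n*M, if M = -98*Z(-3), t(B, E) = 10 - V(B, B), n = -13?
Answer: -790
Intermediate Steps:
V(H, m) = -56 + 7*H
Z(z) = (6 + z)/(2*z) (Z(z) = (6 + z)/((2*z)) = (6 + z)*(1/(2*z)) = (6 + z)/(2*z))
t(B, E) = 66 - 7*B (t(B, E) = 10 - (-56 + 7*B) = 10 + (56 - 7*B) = 66 - 7*B)
M = 49 (M = -49*(6 - 3)/(-3) = -49*(-1)*3/3 = -98*(-½) = 49)
S(121, t(10, 14)) + n*M = (-149 + (66 - 7*10)) - 13*49 = (-149 + (66 - 70)) - 637 = (-149 - 4) - 637 = -153 - 637 = -790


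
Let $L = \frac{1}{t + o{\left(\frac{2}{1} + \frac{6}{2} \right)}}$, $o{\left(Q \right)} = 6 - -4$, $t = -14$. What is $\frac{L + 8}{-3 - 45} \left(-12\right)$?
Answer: $\frac{31}{16} \approx 1.9375$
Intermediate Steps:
$o{\left(Q \right)} = 10$ ($o{\left(Q \right)} = 6 + 4 = 10$)
$L = - \frac{1}{4}$ ($L = \frac{1}{-14 + 10} = \frac{1}{-4} = - \frac{1}{4} \approx -0.25$)
$\frac{L + 8}{-3 - 45} \left(-12\right) = \frac{- \frac{1}{4} + 8}{-3 - 45} \left(-12\right) = \frac{1}{-48} \cdot \frac{31}{4} \left(-12\right) = \left(- \frac{1}{48}\right) \frac{31}{4} \left(-12\right) = \left(- \frac{31}{192}\right) \left(-12\right) = \frac{31}{16}$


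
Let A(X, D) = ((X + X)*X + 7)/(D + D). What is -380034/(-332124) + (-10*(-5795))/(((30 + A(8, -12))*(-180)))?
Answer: -18029935/1494558 ≈ -12.064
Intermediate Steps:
A(X, D) = (7 + 2*X²)/(2*D) (A(X, D) = ((2*X)*X + 7)/((2*D)) = (2*X² + 7)*(1/(2*D)) = (7 + 2*X²)*(1/(2*D)) = (7 + 2*X²)/(2*D))
-380034/(-332124) + (-10*(-5795))/(((30 + A(8, -12))*(-180))) = -380034/(-332124) + (-10*(-5795))/(((30 + (7/2 + 8²)/(-12))*(-180))) = -380034*(-1/332124) + 57950/(((30 - (7/2 + 64)/12)*(-180))) = 63339/55354 + 57950/(((30 - 1/12*135/2)*(-180))) = 63339/55354 + 57950/(((30 - 45/8)*(-180))) = 63339/55354 + 57950/(((195/8)*(-180))) = 63339/55354 + 57950/(-8775/2) = 63339/55354 + 57950*(-2/8775) = 63339/55354 - 4636/351 = -18029935/1494558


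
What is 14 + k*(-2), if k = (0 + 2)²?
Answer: 6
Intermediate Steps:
k = 4 (k = 2² = 4)
14 + k*(-2) = 14 + 4*(-2) = 14 - 8 = 6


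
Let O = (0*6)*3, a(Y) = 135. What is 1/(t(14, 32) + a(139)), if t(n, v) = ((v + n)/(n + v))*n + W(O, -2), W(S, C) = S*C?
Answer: 1/149 ≈ 0.0067114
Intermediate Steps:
O = 0 (O = 0*3 = 0)
W(S, C) = C*S
t(n, v) = n (t(n, v) = ((v + n)/(n + v))*n - 2*0 = ((n + v)/(n + v))*n + 0 = 1*n + 0 = n + 0 = n)
1/(t(14, 32) + a(139)) = 1/(14 + 135) = 1/149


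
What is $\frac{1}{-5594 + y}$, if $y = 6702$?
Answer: $\frac{1}{1108} \approx 0.00090253$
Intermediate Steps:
$\frac{1}{-5594 + y} = \frac{1}{-5594 + 6702} = \frac{1}{1108}$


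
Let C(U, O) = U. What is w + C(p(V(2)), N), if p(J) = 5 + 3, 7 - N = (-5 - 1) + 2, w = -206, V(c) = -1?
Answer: -198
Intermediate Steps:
N = 11 (N = 7 - ((-5 - 1) + 2) = 7 - (-6 + 2) = 7 - 1*(-4) = 7 + 4 = 11)
p(J) = 8
w + C(p(V(2)), N) = -206 + 8 = -198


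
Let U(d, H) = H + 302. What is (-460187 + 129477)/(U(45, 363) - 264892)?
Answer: 330710/264227 ≈ 1.2516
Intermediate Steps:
U(d, H) = 302 + H
(-460187 + 129477)/(U(45, 363) - 264892) = (-460187 + 129477)/((302 + 363) - 264892) = -330710/(665 - 264892) = -330710/(-264227) = -330710*(-1/264227) = 330710/264227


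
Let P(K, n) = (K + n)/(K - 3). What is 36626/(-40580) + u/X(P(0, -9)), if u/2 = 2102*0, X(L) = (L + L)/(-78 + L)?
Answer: -18313/20290 ≈ -0.90256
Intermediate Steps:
P(K, n) = (K + n)/(-3 + K)
X(L) = 2*L/(-78 + L) (X(L) = (2*L)/(-78 + L) = 2*L/(-78 + L))
u = 0 (u = 2*(2102*0) = 2*0 = 0)
36626/(-40580) + u/X(P(0, -9)) = 36626/(-40580) + 0/((2*((0 - 9)/(-3 + 0))/(-78 + (0 - 9)/(-3 + 0)))) = 36626*(-1/40580) + 0/((2*(-9/(-3))/(-78 - 9/(-3)))) = -18313/20290 + 0/((2*(-⅓*(-9))/(-78 - ⅓*(-9)))) = -18313/20290 + 0/((2*3/(-78 + 3))) = -18313/20290 + 0/((2*3/(-75))) = -18313/20290 + 0/((2*3*(-1/75))) = -18313/20290 + 0/(-2/25) = -18313/20290 + 0*(-25/2) = -18313/20290 + 0 = -18313/20290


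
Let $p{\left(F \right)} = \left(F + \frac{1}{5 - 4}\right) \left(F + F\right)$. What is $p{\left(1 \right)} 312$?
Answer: $1248$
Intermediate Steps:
$p{\left(F \right)} = 2 F \left(1 + F\right)$ ($p{\left(F \right)} = \left(F + 1^{-1}\right) 2 F = \left(F + 1\right) 2 F = \left(1 + F\right) 2 F = 2 F \left(1 + F\right)$)
$p{\left(1 \right)} 312 = 2 \cdot 1 \left(1 + 1\right) 312 = 2 \cdot 1 \cdot 2 \cdot 312 = 4 \cdot 312 = 1248$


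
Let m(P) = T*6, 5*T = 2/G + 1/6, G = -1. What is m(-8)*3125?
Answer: -6875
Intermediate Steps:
T = -11/30 (T = (2/(-1) + 1/6)/5 = (2*(-1) + 1*(1/6))/5 = (-2 + 1/6)/5 = (1/5)*(-11/6) = -11/30 ≈ -0.36667)
m(P) = -11/5 (m(P) = -11/30*6 = -11/5)
m(-8)*3125 = -11/5*3125 = -6875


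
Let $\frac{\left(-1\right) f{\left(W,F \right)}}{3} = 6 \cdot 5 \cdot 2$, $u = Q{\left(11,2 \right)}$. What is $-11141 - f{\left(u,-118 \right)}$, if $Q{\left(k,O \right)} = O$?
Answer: $-10961$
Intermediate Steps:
$u = 2$
$f{\left(W,F \right)} = -180$ ($f{\left(W,F \right)} = - 3 \cdot 6 \cdot 5 \cdot 2 = - 3 \cdot 30 \cdot 2 = \left(-3\right) 60 = -180$)
$-11141 - f{\left(u,-118 \right)} = -11141 - -180 = -11141 + 180 = -10961$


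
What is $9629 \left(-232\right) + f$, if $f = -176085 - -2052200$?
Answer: $-357813$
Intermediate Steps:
$f = 1876115$ ($f = -176085 + 2052200 = 1876115$)
$9629 \left(-232\right) + f = 9629 \left(-232\right) + 1876115 = -2233928 + 1876115 = -357813$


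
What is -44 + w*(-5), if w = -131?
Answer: 611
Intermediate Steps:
-44 + w*(-5) = -44 - 131*(-5) = -44 + 655 = 611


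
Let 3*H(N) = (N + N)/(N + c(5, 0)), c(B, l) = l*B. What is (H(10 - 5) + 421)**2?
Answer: 1600225/9 ≈ 1.7780e+5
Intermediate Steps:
c(B, l) = B*l
H(N) = 2/3 (H(N) = ((N + N)/(N + 5*0))/3 = ((2*N)/(N + 0))/3 = ((2*N)/N)/3 = (1/3)*2 = 2/3)
(H(10 - 5) + 421)**2 = (2/3 + 421)**2 = (1265/3)**2 = 1600225/9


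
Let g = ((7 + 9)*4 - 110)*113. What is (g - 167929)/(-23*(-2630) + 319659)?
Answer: -173127/380149 ≈ -0.45542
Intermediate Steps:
g = -5198 (g = (16*4 - 110)*113 = (64 - 110)*113 = -46*113 = -5198)
(g - 167929)/(-23*(-2630) + 319659) = (-5198 - 167929)/(-23*(-2630) + 319659) = -173127/(60490 + 319659) = -173127/380149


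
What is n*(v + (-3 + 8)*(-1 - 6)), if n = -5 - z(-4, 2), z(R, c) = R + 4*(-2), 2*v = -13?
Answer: -581/2 ≈ -290.50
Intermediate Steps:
v = -13/2 (v = (1/2)*(-13) = -13/2 ≈ -6.5000)
z(R, c) = -8 + R (z(R, c) = R - 8 = -8 + R)
n = 7 (n = -5 - (-8 - 4) = -5 - 1*(-12) = -5 + 12 = 7)
n*(v + (-3 + 8)*(-1 - 6)) = 7*(-13/2 + (-3 + 8)*(-1 - 6)) = 7*(-13/2 + 5*(-7)) = 7*(-13/2 - 35) = 7*(-83/2) = -581/2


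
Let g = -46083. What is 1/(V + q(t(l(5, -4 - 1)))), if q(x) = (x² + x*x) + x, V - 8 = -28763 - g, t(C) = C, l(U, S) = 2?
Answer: 1/17338 ≈ 5.7677e-5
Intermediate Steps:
V = 17328 (V = 8 + (-28763 - 1*(-46083)) = 8 + (-28763 + 46083) = 8 + 17320 = 17328)
q(x) = x + 2*x² (q(x) = (x² + x²) + x = 2*x² + x = x + 2*x²)
1/(V + q(t(l(5, -4 - 1)))) = 1/(17328 + 2*(1 + 2*2)) = 1/(17328 + 2*(1 + 4)) = 1/(17328 + 2*5) = 1/(17328 + 10) = 1/17338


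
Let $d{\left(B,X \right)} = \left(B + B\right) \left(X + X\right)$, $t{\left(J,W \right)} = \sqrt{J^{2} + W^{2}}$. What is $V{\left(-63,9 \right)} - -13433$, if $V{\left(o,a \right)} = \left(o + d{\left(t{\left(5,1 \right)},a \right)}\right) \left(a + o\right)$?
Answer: $16835 - 1944 \sqrt{26} \approx 6922.5$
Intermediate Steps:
$d{\left(B,X \right)} = 4 B X$ ($d{\left(B,X \right)} = 2 B 2 X = 4 B X$)
$V{\left(o,a \right)} = \left(a + o\right) \left(o + 4 a \sqrt{26}\right)$ ($V{\left(o,a \right)} = \left(o + 4 \sqrt{5^{2} + 1^{2}} a\right) \left(a + o\right) = \left(o + 4 \sqrt{25 + 1} a\right) \left(a + o\right) = \left(o + 4 \sqrt{26} a\right) \left(a + o\right) = \left(o + 4 a \sqrt{26}\right) \left(a + o\right) = \left(a + o\right) \left(o + 4 a \sqrt{26}\right)$)
$V{\left(-63,9 \right)} - -13433 = \left(\left(-63\right)^{2} + 9 \left(-63\right) + 4 \sqrt{26} \cdot 9^{2} + 4 \cdot 9 \left(-63\right) \sqrt{26}\right) - -13433 = \left(3969 - 567 + 4 \sqrt{26} \cdot 81 - 2268 \sqrt{26}\right) + 13433 = \left(3969 - 567 + 324 \sqrt{26} - 2268 \sqrt{26}\right) + 13433 = \left(3402 - 1944 \sqrt{26}\right) + 13433 = 16835 - 1944 \sqrt{26}$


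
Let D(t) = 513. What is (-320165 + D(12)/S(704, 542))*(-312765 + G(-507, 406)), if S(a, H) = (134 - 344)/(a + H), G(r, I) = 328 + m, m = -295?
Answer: 505388672208/5 ≈ 1.0108e+11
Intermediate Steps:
G(r, I) = 33 (G(r, I) = 328 - 295 = 33)
S(a, H) = -210/(H + a)
(-320165 + D(12)/S(704, 542))*(-312765 + G(-507, 406)) = (-320165 + 513/((-210/(542 + 704))))*(-312765 + 33) = (-320165 + 513/((-210/1246)))*(-312732) = (-320165 + 513/((-210*1/1246)))*(-312732) = (-320165 + 513/(-15/89))*(-312732) = (-320165 + 513*(-89/15))*(-312732) = (-320165 - 15219/5)*(-312732) = -1616044/5*(-312732) = 505388672208/5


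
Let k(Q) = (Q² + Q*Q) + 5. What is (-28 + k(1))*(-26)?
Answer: 546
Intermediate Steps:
k(Q) = 5 + 2*Q² (k(Q) = (Q² + Q²) + 5 = 2*Q² + 5 = 5 + 2*Q²)
(-28 + k(1))*(-26) = (-28 + (5 + 2*1²))*(-26) = (-28 + (5 + 2*1))*(-26) = (-28 + (5 + 2))*(-26) = (-28 + 7)*(-26) = -21*(-26) = 546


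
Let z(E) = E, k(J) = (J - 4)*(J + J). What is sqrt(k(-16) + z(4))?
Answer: 2*sqrt(161) ≈ 25.377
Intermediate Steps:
k(J) = 2*J*(-4 + J) (k(J) = (-4 + J)*(2*J) = 2*J*(-4 + J))
sqrt(k(-16) + z(4)) = sqrt(2*(-16)*(-4 - 16) + 4) = sqrt(2*(-16)*(-20) + 4) = sqrt(640 + 4) = sqrt(644) = 2*sqrt(161)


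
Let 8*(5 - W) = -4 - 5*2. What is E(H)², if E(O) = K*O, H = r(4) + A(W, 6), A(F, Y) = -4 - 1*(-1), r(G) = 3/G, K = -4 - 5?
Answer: 6561/16 ≈ 410.06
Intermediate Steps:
K = -9
W = 27/4 (W = 5 - (-4 - 5*2)/8 = 5 - (-4 - 10)/8 = 5 - ⅛*(-14) = 5 + 7/4 = 27/4 ≈ 6.7500)
A(F, Y) = -3 (A(F, Y) = -4 + 1 = -3)
H = -9/4 (H = 3/4 - 3 = 3*(¼) - 3 = ¾ - 3 = -9/4 ≈ -2.2500)
E(O) = -9*O
E(H)² = (-9*(-9/4))² = (81/4)² = 6561/16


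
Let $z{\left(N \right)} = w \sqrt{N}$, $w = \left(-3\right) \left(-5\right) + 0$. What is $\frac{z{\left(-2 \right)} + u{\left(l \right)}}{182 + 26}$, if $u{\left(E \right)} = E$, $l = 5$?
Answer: $\frac{5}{208} + \frac{15 i \sqrt{2}}{208} \approx 0.024038 + 0.10199 i$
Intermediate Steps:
$w = 15$ ($w = 15 + 0 = 15$)
$z{\left(N \right)} = 15 \sqrt{N}$
$\frac{z{\left(-2 \right)} + u{\left(l \right)}}{182 + 26} = \frac{15 \sqrt{-2} + 5}{182 + 26} = \frac{15 i \sqrt{2} + 5}{208} = \left(15 i \sqrt{2} + 5\right) \frac{1}{208} = \left(5 + 15 i \sqrt{2}\right) \frac{1}{208} = \frac{5}{208} + \frac{15 i \sqrt{2}}{208}$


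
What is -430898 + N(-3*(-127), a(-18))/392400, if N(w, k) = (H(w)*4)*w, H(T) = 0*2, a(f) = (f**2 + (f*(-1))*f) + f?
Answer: -430898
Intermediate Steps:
a(f) = f (a(f) = (f**2 + (-f)*f) + f = (f**2 - f**2) + f = 0 + f = f)
H(T) = 0
N(w, k) = 0 (N(w, k) = (0*4)*w = 0*w = 0)
-430898 + N(-3*(-127), a(-18))/392400 = -430898 + 0/392400 = -430898 + 0*(1/392400) = -430898 + 0 = -430898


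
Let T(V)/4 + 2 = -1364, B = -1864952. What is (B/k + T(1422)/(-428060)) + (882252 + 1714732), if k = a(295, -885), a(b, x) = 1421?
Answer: 394719405064766/152068315 ≈ 2.5957e+6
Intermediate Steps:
T(V) = -5464 (T(V) = -8 + 4*(-1364) = -8 - 5456 = -5464)
k = 1421
(B/k + T(1422)/(-428060)) + (882252 + 1714732) = (-1864952/1421 - 5464/(-428060)) + (882252 + 1714732) = (-1864952*1/1421 - 5464*(-1/428060)) + 2596984 = (-1864952/1421 + 1366/107015) + 2596984 = -199575897194/152068315 + 2596984 = 394719405064766/152068315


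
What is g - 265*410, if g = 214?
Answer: -108436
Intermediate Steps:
g - 265*410 = 214 - 265*410 = 214 - 108650 = -108436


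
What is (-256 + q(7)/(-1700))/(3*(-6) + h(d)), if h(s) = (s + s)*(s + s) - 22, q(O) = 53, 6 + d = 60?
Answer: -435253/19760800 ≈ -0.022026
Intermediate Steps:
d = 54 (d = -6 + 60 = 54)
h(s) = -22 + 4*s² (h(s) = (2*s)*(2*s) - 22 = 4*s² - 22 = -22 + 4*s²)
(-256 + q(7)/(-1700))/(3*(-6) + h(d)) = (-256 + 53/(-1700))/(3*(-6) + (-22 + 4*54²)) = (-256 + 53*(-1/1700))/(-18 + (-22 + 4*2916)) = (-256 - 53/1700)/(-18 + (-22 + 11664)) = -435253/(1700*(-18 + 11642)) = -435253/1700/11624 = -435253/1700*1/11624 = -435253/19760800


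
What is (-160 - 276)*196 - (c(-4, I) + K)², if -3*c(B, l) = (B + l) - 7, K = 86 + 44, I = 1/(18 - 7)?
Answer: -12501076/121 ≈ -1.0331e+5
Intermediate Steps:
I = 1/11 ≈ 0.090909
K = 130
c(B, l) = 7/3 - B/3 - l/3 (c(B, l) = -((B + l) - 7)/3 = -(-7 + B + l)/3 = 7/3 - B/3 - l/3)
(-160 - 276)*196 - (c(-4, I) + K)² = (-160 - 276)*196 - ((7/3 - ⅓*(-4) - ⅓*1/11) + 130)² = -436*196 - ((7/3 + 4/3 - 1/33) + 130)² = -85456 - (40/11 + 130)² = -85456 - (1470/11)² = -85456 - 1*2160900/121 = -85456 - 2160900/121 = -12501076/121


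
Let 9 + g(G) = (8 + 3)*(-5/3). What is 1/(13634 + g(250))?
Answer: 3/40820 ≈ 7.3493e-5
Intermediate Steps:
g(G) = -82/3 (g(G) = -9 + (8 + 3)*(-5/3) = -9 + 11*(-5*⅓) = -9 + 11*(-5/3) = -9 - 55/3 = -82/3)
1/(13634 + g(250)) = 1/(13634 - 82/3) = 1/(40820/3) = 3/40820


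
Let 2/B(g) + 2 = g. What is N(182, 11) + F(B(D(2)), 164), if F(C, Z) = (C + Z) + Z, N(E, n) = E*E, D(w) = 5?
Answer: 100358/3 ≈ 33453.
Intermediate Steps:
N(E, n) = E**2
B(g) = 2/(-2 + g)
F(C, Z) = C + 2*Z
N(182, 11) + F(B(D(2)), 164) = 182**2 + (2/(-2 + 5) + 2*164) = 33124 + (2/3 + 328) = 33124 + 986/3 = 100358/3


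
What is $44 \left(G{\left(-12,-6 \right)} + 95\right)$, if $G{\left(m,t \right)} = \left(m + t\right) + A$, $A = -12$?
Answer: $2860$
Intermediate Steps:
$G{\left(m,t \right)} = -12 + m + t$ ($G{\left(m,t \right)} = \left(m + t\right) - 12 = -12 + m + t$)
$44 \left(G{\left(-12,-6 \right)} + 95\right) = 44 \left(\left(-12 - 12 - 6\right) + 95\right) = 44 \left(-30 + 95\right) = 44 \cdot 65 = 2860$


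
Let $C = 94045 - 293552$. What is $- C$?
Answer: $199507$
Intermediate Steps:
$C = -199507$ ($C = 94045 - 293552 = -199507$)
$- C = \left(-1\right) \left(-199507\right) = 199507$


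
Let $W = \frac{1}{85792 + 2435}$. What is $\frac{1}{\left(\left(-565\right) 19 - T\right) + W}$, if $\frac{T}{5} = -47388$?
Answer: $\frac{88227}{19957388536} \approx 4.4208 \cdot 10^{-6}$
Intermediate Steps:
$T = -236940$ ($T = 5 \left(-47388\right) = -236940$)
$W = \frac{1}{88227} \approx 1.1334 \cdot 10^{-5}$
$\frac{1}{\left(\left(-565\right) 19 - T\right) + W} = \frac{1}{\left(\left(-565\right) 19 - -236940\right) + \frac{1}{88227}} = \frac{1}{\left(-10735 + 236940\right) + \frac{1}{88227}} = \frac{1}{226205 + \frac{1}{88227}} = \frac{1}{\frac{19957388536}{88227}} = \frac{88227}{19957388536}$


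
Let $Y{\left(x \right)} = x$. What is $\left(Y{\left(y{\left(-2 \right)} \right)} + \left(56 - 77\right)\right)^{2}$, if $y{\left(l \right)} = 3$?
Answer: $324$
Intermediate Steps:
$\left(Y{\left(y{\left(-2 \right)} \right)} + \left(56 - 77\right)\right)^{2} = \left(3 + \left(56 - 77\right)\right)^{2} = \left(3 - 21\right)^{2} = \left(-18\right)^{2} = 324$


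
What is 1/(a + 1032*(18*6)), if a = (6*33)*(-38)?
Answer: 1/103932 ≈ 9.6217e-6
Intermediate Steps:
a = -7524 (a = 198*(-38) = -7524)
1/(a + 1032*(18*6)) = 1/(-7524 + 1032*(18*6)) = 1/(-7524 + 1032*108) = 1/(-7524 + 111456) = 1/103932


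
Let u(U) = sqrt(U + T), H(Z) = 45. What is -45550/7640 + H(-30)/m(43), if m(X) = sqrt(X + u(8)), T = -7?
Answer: -4555/764 + 45*sqrt(11)/22 ≈ 0.82196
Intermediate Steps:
u(U) = sqrt(-7 + U) (u(U) = sqrt(U - 7) = sqrt(-7 + U))
m(X) = sqrt(1 + X) (m(X) = sqrt(X + sqrt(-7 + 8)) = sqrt(X + sqrt(1)) = sqrt(X + 1) = sqrt(1 + X))
-45550/7640 + H(-30)/m(43) = -45550/7640 + 45/(sqrt(1 + 43)) = -45550*1/7640 + 45/(sqrt(44)) = -4555/764 + 45/((2*sqrt(11))) = -4555/764 + 45*(sqrt(11)/22) = -4555/764 + 45*sqrt(11)/22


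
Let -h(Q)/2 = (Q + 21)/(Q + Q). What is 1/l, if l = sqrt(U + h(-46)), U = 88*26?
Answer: sqrt(4840258)/105223 ≈ 0.020909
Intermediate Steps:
h(Q) = -(21 + Q)/Q (h(Q) = -2*(Q + 21)/(Q + Q) = -2*(21 + Q)/(2*Q) = -2*(21 + Q)*1/(2*Q) = -(21 + Q)/Q)
U = 2288
l = sqrt(4840258)/46 (l = sqrt(2288 + (-21 - 1*(-46))/(-46)) = sqrt(2288 - (-21 + 46)/46) = sqrt(2288 - 1/46*25) = sqrt(2288 - 25/46) = sqrt(105223/46) = sqrt(4840258)/46 ≈ 47.827)
1/l = 1/(sqrt(4840258)/46) = sqrt(4840258)/105223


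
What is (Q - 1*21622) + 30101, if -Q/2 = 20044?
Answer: -31609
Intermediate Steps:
Q = -40088 (Q = -2*20044 = -40088)
(Q - 1*21622) + 30101 = (-40088 - 1*21622) + 30101 = (-40088 - 21622) + 30101 = -61710 + 30101 = -31609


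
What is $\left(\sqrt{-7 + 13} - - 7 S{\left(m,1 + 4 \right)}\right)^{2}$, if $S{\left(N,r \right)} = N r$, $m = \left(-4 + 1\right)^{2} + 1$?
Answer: $\left(350 + \sqrt{6}\right)^{2} \approx 1.2422 \cdot 10^{5}$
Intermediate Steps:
$m = 10$ ($m = \left(-3\right)^{2} + 1 = 9 + 1 = 10$)
$\left(\sqrt{-7 + 13} - - 7 S{\left(m,1 + 4 \right)}\right)^{2} = \left(\sqrt{-7 + 13} - - 7 \cdot 10 \left(1 + 4\right)\right)^{2} = \left(\sqrt{6} - - 7 \cdot 10 \cdot 5\right)^{2} = \left(\sqrt{6} - \left(-7\right) 50\right)^{2} = \left(\sqrt{6} - -350\right)^{2} = \left(\sqrt{6} + 350\right)^{2} = \left(350 + \sqrt{6}\right)^{2}$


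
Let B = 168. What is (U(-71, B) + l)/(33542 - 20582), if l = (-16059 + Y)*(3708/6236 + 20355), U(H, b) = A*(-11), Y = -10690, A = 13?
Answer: -169772587913/4040928 ≈ -42013.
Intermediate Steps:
U(H, b) = -143 (U(H, b) = 13*(-11) = -143)
l = -848862716628/1559 (l = (-16059 - 10690)*(3708/6236 + 20355) = -26749*(3708*(1/6236) + 20355) = -26749*(927/1559 + 20355) = -26749*31734372/1559 = -848862716628/1559 ≈ -5.4449e+8)
(U(-71, B) + l)/(33542 - 20582) = (-143 - 848862716628/1559)/(33542 - 20582) = -848862939565/1559/12960 = -848862939565/1559*1/12960 = -169772587913/4040928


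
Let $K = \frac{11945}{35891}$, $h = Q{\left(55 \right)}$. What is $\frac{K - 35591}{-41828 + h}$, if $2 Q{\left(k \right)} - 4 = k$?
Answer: $\frac{2554769272}{3000379927} \approx 0.85148$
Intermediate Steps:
$Q{\left(k \right)} = 2 + \frac{k}{2}$
$h = \frac{59}{2}$ ($h = 2 + \frac{1}{2} \cdot 55 = 2 + \frac{55}{2} = \frac{59}{2} \approx 29.5$)
$K = \frac{11945}{35891}$ ($K = 11945 \cdot \frac{1}{35891} = \frac{11945}{35891} \approx 0.33281$)
$\frac{K - 35591}{-41828 + h} = \frac{\frac{11945}{35891} - 35591}{-41828 + \frac{59}{2}} = - \frac{1277384636}{35891 \left(- \frac{83597}{2}\right)} = \left(- \frac{1277384636}{35891}\right) \left(- \frac{2}{83597}\right) = \frac{2554769272}{3000379927}$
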